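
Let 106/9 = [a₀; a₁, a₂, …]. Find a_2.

3

106 = 11·9 + 7   →  a_0 = 11
9 = 1·7 + 2   →  a_1 = 1
7 = 3·2 + 1   →  a_2 = 3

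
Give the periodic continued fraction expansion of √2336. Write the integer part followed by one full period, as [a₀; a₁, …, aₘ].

[48; 3, 96]

a₀ = ⌊√2336⌋ = 48.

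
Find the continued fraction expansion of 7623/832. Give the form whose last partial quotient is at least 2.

7623 = 9*832 + 135
832 = 6*135 + 22
135 = 6*22 + 3
22 = 7*3 + 1
3 = 3*1 + 0  (stop)
So 7623/832 = [9; 6, 6, 7, 3].

[9; 6, 6, 7, 3]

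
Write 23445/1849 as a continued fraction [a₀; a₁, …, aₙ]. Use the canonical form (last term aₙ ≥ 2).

23445 = 12×1849 + 1257
1849 = 1×1257 + 592
1257 = 2×592 + 73
592 = 8×73 + 8
73 = 9×8 + 1
8 = 8×1 + 0  (stop)
So 23445/1849 = [12; 1, 2, 8, 9, 8].

[12; 1, 2, 8, 9, 8]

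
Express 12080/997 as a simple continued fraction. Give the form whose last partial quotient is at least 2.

12080 = 12·997 + 116
997 = 8·116 + 69
116 = 1·69 + 47
69 = 1·47 + 22
47 = 2·22 + 3
22 = 7·3 + 1
3 = 3·1 + 0  (stop)
So 12080/997 = [12; 8, 1, 1, 2, 7, 3].

[12; 8, 1, 1, 2, 7, 3]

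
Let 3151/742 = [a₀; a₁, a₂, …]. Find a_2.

18

3151 = 4·742 + 183   →  a_0 = 4
742 = 4·183 + 10   →  a_1 = 4
183 = 18·10 + 3   →  a_2 = 18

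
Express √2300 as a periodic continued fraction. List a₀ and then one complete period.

[47; 1, 22, 1, 94]

a₀ = ⌊√2300⌋ = 47.
With m₀=0, d₀=1 and mₖ₊₁ = dₖaₖ − mₖ, dₖ₊₁ = (n − mₖ₊₁²)/dₖ, aₖ₊₁ = ⌊(a₀+mₖ₊₁)/dₖ₊₁⌋:
  k=1: m=47, d=91, a=1
  k=2: m=44, d=4, a=22
  k=3: m=44, d=91, a=1
  k=4: m=47, d=1, a=94
d=1 and a=2a₀=94 at k=4, so the next step gives (m, d) = (47, 91) again — its k=1 value — and the period has length 4.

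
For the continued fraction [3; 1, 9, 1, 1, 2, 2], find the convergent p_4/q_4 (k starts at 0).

82/21

Using pₖ = aₖpₖ₋₁ + pₖ₋₂, qₖ = aₖqₖ₋₁ + qₖ₋₂ (with p₋₁=1, p₋₂=0, q₋₁=0, q₋₂=1):
  k=0: a=3, p=3, q=1
  k=1: a=1, p=4, q=1
  k=2: a=9, p=39, q=10
  k=3: a=1, p=43, q=11
  k=4: a=1, p=82, q=21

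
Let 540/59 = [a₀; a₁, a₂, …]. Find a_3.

540 = 9·59 + 9   →  a_0 = 9
59 = 6·9 + 5   →  a_1 = 6
9 = 1·5 + 4   →  a_2 = 1
5 = 1·4 + 1   →  a_3 = 1

1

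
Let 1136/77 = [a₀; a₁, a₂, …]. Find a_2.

3

1136 = 14·77 + 58   →  a_0 = 14
77 = 1·58 + 19   →  a_1 = 1
58 = 3·19 + 1   →  a_2 = 3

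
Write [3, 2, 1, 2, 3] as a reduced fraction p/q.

Using pₖ = aₖpₖ₋₁ + pₖ₋₂ and qₖ = aₖqₖ₋₁ + qₖ₋₂:
  k=0: a=3, p=3, q=1
  k=1: a=2, p=7, q=2
  k=2: a=1, p=10, q=3
  k=3: a=2, p=27, q=8
  k=4: a=3, p=91, q=27

91/27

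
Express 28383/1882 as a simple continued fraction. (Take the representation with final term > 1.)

[15; 12, 3, 3, 15]

28383 = 15*1882 + 153
1882 = 12*153 + 46
153 = 3*46 + 15
46 = 3*15 + 1
15 = 15*1 + 0  (stop)
So 28383/1882 = [15; 12, 3, 3, 15].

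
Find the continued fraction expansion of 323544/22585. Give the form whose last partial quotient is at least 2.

323544 = 14*22585 + 7354
22585 = 3*7354 + 523
7354 = 14*523 + 32
523 = 16*32 + 11
32 = 2*11 + 10
11 = 1*10 + 1
10 = 10*1 + 0  (stop)
So 323544/22585 = [14; 3, 14, 16, 2, 1, 10].

[14; 3, 14, 16, 2, 1, 10]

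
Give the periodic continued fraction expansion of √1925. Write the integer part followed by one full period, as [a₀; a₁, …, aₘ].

[43; 1, 6, 1, 86]

a₀ = ⌊√1925⌋ = 43.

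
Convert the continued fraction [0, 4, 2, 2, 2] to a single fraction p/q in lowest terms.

12/53

Using pₖ = aₖpₖ₋₁ + pₖ₋₂ and qₖ = aₖqₖ₋₁ + qₖ₋₂:
  k=0: a=0, p=0, q=1
  k=1: a=4, p=1, q=4
  k=2: a=2, p=2, q=9
  k=3: a=2, p=5, q=22
  k=4: a=2, p=12, q=53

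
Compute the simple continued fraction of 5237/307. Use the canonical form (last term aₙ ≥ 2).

5237 = 17·307 + 18
307 = 17·18 + 1
18 = 18·1 + 0  (stop)
So 5237/307 = [17; 17, 18].

[17; 17, 18]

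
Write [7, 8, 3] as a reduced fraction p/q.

178/25

Using pₖ = aₖpₖ₋₁ + pₖ₋₂ and qₖ = aₖqₖ₋₁ + qₖ₋₂:
  k=0: a=7, p=7, q=1
  k=1: a=8, p=57, q=8
  k=2: a=3, p=178, q=25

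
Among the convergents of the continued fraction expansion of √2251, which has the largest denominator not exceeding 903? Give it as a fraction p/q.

20164/425

√2251 = [47; 2, 4, 47, 4, 2, 94, …] (period length 6).
Convergents:
  p_0/q_0 = 47/1
  p_1/q_1 = 95/2
  p_2/q_2 = 427/9
  p_3/q_3 = 20164/425
  p_4/q_4 = 81083/1709
q_3 = 425 ≤ 903 < 1709 = q_4, so the answer is 20164/425.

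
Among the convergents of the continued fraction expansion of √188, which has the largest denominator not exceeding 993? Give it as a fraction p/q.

√188 = [13; 1, 2, 2, 6, 2, 2, 1, 26, …] (period length 8).
Convergents:
  p_0/q_0 = 13/1
  p_1/q_1 = 14/1
  p_2/q_2 = 41/3
  p_3/q_3 = 96/7
  p_4/q_4 = 617/45
  p_5/q_5 = 1330/97
  p_6/q_6 = 3277/239
  p_7/q_7 = 4607/336
  p_8/q_8 = 123059/8975
q_7 = 336 ≤ 993 < 8975 = q_8, so the answer is 4607/336.

4607/336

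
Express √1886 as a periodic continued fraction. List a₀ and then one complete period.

a₀ = ⌊√1886⌋ = 43.
With m₀=0, d₀=1 and mₖ₊₁ = dₖaₖ − mₖ, dₖ₊₁ = (n − mₖ₊₁²)/dₖ, aₖ₊₁ = ⌊(a₀+mₖ₊₁)/dₖ₊₁⌋:
  k=1: m=43, d=37, a=2
  k=2: m=31, d=25, a=2
  k=3: m=19, d=61, a=1
  k=4: m=42, d=2, a=42
  k=5: m=42, d=61, a=1
  k=6: m=19, d=25, a=2
  k=7: m=31, d=37, a=2
  k=8: m=43, d=1, a=86
d=1 and a=2a₀=86 at k=8, so the next step gives (m, d) = (43, 37) again — its k=1 value — and the period has length 8.

[43; 2, 2, 1, 42, 1, 2, 2, 86]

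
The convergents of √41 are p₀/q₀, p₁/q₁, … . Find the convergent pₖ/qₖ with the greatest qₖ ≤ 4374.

25414/3969

√41 = [6; 2, 2, 12, …] (period length 3).
Convergents:
  p_0/q_0 = 6/1
  p_1/q_1 = 13/2
  p_2/q_2 = 32/5
  p_3/q_3 = 397/62
  p_4/q_4 = 826/129
  p_5/q_5 = 2049/320
  p_6/q_6 = 25414/3969
  p_7/q_7 = 52877/8258
q_6 = 3969 ≤ 4374 < 8258 = q_7, so the answer is 25414/3969.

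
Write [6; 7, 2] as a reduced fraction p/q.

92/15

Fold from the inside: start with 2/1.
  7 + 1/2 = 15/2
  6 + 2/15 = 92/15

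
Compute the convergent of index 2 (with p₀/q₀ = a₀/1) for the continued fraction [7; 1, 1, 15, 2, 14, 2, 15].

Using pₖ = aₖpₖ₋₁ + pₖ₋₂, qₖ = aₖqₖ₋₁ + qₖ₋₂ (with p₋₁=1, p₋₂=0, q₋₁=0, q₋₂=1):
  k=0: a=7, p=7, q=1
  k=1: a=1, p=8, q=1
  k=2: a=1, p=15, q=2

15/2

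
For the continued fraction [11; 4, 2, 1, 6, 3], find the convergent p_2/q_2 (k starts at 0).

Using pₖ = aₖpₖ₋₁ + pₖ₋₂, qₖ = aₖqₖ₋₁ + qₖ₋₂ (with p₋₁=1, p₋₂=0, q₋₁=0, q₋₂=1):
  k=0: a=11, p=11, q=1
  k=1: a=4, p=45, q=4
  k=2: a=2, p=101, q=9

101/9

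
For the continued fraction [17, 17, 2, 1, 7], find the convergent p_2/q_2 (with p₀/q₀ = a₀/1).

597/35

Using pₖ = aₖpₖ₋₁ + pₖ₋₂, qₖ = aₖqₖ₋₁ + qₖ₋₂ (with p₋₁=1, p₋₂=0, q₋₁=0, q₋₂=1):
  k=0: a=17, p=17, q=1
  k=1: a=17, p=290, q=17
  k=2: a=2, p=597, q=35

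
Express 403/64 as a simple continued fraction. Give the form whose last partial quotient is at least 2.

403 = 6·64 + 19
64 = 3·19 + 7
19 = 2·7 + 5
7 = 1·5 + 2
5 = 2·2 + 1
2 = 2·1 + 0  (stop)
So 403/64 = [6; 3, 2, 1, 2, 2].

[6; 3, 2, 1, 2, 2]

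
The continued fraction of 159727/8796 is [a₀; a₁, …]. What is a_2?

159727 = 18·8796 + 1399   →  a_0 = 18
8796 = 6·1399 + 402   →  a_1 = 6
1399 = 3·402 + 193   →  a_2 = 3

3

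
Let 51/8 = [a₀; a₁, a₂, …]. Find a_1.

51 = 6·8 + 3   →  a_0 = 6
8 = 2·3 + 2   →  a_1 = 2

2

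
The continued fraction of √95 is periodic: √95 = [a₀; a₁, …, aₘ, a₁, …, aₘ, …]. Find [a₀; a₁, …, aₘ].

a₀ = ⌊√95⌋ = 9.
With m₀=0, d₀=1 and mₖ₊₁ = dₖaₖ − mₖ, dₖ₊₁ = (n − mₖ₊₁²)/dₖ, aₖ₊₁ = ⌊(a₀+mₖ₊₁)/dₖ₊₁⌋:
  k=1: m=9, d=14, a=1
  k=2: m=5, d=5, a=2
  k=3: m=5, d=14, a=1
  k=4: m=9, d=1, a=18
d=1 and a=2a₀=18 at k=4, so the next step gives (m, d) = (9, 14) again — its k=1 value — and the period has length 4.

[9; 1, 2, 1, 18]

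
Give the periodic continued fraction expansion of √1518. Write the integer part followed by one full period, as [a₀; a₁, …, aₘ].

a₀ = ⌊√1518⌋ = 38.

[38; 1, 24, 1, 76]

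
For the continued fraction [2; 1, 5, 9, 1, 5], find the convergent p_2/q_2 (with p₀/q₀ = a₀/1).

Using pₖ = aₖpₖ₋₁ + pₖ₋₂, qₖ = aₖqₖ₋₁ + qₖ₋₂ (with p₋₁=1, p₋₂=0, q₋₁=0, q₋₂=1):
  k=0: a=2, p=2, q=1
  k=1: a=1, p=3, q=1
  k=2: a=5, p=17, q=6

17/6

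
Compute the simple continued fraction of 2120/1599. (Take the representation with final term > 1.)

2120 = 1*1599 + 521
1599 = 3*521 + 36
521 = 14*36 + 17
36 = 2*17 + 2
17 = 8*2 + 1
2 = 2*1 + 0  (stop)
So 2120/1599 = [1; 3, 14, 2, 8, 2].

[1; 3, 14, 2, 8, 2]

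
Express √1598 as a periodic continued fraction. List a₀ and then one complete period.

a₀ = ⌊√1598⌋ = 39.
With m₀=0, d₀=1 and mₖ₊₁ = dₖaₖ − mₖ, dₖ₊₁ = (n − mₖ₊₁²)/dₖ, aₖ₊₁ = ⌊(a₀+mₖ₊₁)/dₖ₊₁⌋:
  k=1: m=39, d=77, a=1
  k=2: m=38, d=2, a=38
  k=3: m=38, d=77, a=1
  k=4: m=39, d=1, a=78
d=1 and a=2a₀=78 at k=4, so the next step gives (m, d) = (39, 77) again — its k=1 value — and the period has length 4.

[39; 1, 38, 1, 78]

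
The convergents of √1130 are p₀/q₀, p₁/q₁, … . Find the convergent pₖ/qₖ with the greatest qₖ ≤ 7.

168/5

√1130 = [33; 1, 1, 1, 1, 1, 1, 66, …] (period length 7).
Convergents:
  p_0/q_0 = 33/1
  p_1/q_1 = 34/1
  p_2/q_2 = 67/2
  p_3/q_3 = 101/3
  p_4/q_4 = 168/5
  p_5/q_5 = 269/8
q_4 = 5 ≤ 7 < 8 = q_5, so the answer is 168/5.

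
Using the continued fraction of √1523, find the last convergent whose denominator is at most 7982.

√1523 = [39; 39, 78, …] (period length 2).
Convergents:
  p_0/q_0 = 39/1
  p_1/q_1 = 1522/39
  p_2/q_2 = 118755/3043
  p_3/q_3 = 4632967/118716
q_2 = 3043 ≤ 7982 < 118716 = q_3, so the answer is 118755/3043.

118755/3043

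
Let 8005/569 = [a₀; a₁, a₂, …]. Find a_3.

8005 = 14·569 + 39   →  a_0 = 14
569 = 14·39 + 23   →  a_1 = 14
39 = 1·23 + 16   →  a_2 = 1
23 = 1·16 + 7   →  a_3 = 1

1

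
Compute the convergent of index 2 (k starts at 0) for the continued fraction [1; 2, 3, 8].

10/7

Using pₖ = aₖpₖ₋₁ + pₖ₋₂, qₖ = aₖqₖ₋₁ + qₖ₋₂ (with p₋₁=1, p₋₂=0, q₋₁=0, q₋₂=1):
  k=0: a=1, p=1, q=1
  k=1: a=2, p=3, q=2
  k=2: a=3, p=10, q=7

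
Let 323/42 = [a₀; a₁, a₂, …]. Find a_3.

323 = 7·42 + 29   →  a_0 = 7
42 = 1·29 + 13   →  a_1 = 1
29 = 2·13 + 3   →  a_2 = 2
13 = 4·3 + 1   →  a_3 = 4

4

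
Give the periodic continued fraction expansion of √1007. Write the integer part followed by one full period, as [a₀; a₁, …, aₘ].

a₀ = ⌊√1007⌋ = 31.
With m₀=0, d₀=1 and mₖ₊₁ = dₖaₖ − mₖ, dₖ₊₁ = (n − mₖ₊₁²)/dₖ, aₖ₊₁ = ⌊(a₀+mₖ₊₁)/dₖ₊₁⌋:
  k=1: m=31, d=46, a=1
  k=2: m=15, d=17, a=2
  k=3: m=19, d=38, a=1
  k=4: m=19, d=17, a=2
  k=5: m=15, d=46, a=1
  k=6: m=31, d=1, a=62
d=1 and a=2a₀=62 at k=6, so the next step gives (m, d) = (31, 46) again — its k=1 value — and the period has length 6.

[31; 1, 2, 1, 2, 1, 62]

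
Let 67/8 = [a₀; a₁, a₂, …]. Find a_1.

67 = 8·8 + 3   →  a_0 = 8
8 = 2·3 + 2   →  a_1 = 2

2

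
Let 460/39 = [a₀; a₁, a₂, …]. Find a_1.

1

460 = 11·39 + 31   →  a_0 = 11
39 = 1·31 + 8   →  a_1 = 1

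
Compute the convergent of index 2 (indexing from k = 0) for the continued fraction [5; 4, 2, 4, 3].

Using pₖ = aₖpₖ₋₁ + pₖ₋₂, qₖ = aₖqₖ₋₁ + qₖ₋₂ (with p₋₁=1, p₋₂=0, q₋₁=0, q₋₂=1):
  k=0: a=5, p=5, q=1
  k=1: a=4, p=21, q=4
  k=2: a=2, p=47, q=9

47/9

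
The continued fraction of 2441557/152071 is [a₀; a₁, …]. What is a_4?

3

2441557 = 16·152071 + 8421   →  a_0 = 16
152071 = 18·8421 + 493   →  a_1 = 18
8421 = 17·493 + 40   →  a_2 = 17
493 = 12·40 + 13   →  a_3 = 12
40 = 3·13 + 1   →  a_4 = 3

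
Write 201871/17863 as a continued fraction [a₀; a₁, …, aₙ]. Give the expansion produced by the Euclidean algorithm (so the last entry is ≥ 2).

201871 = 11×17863 + 5378
17863 = 3×5378 + 1729
5378 = 3×1729 + 191
1729 = 9×191 + 10
191 = 19×10 + 1
10 = 10×1 + 0  (stop)
So 201871/17863 = [11; 3, 3, 9, 19, 10].

[11; 3, 3, 9, 19, 10]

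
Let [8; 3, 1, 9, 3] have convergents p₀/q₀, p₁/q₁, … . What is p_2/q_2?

33/4

Using pₖ = aₖpₖ₋₁ + pₖ₋₂, qₖ = aₖqₖ₋₁ + qₖ₋₂ (with p₋₁=1, p₋₂=0, q₋₁=0, q₋₂=1):
  k=0: a=8, p=8, q=1
  k=1: a=3, p=25, q=3
  k=2: a=1, p=33, q=4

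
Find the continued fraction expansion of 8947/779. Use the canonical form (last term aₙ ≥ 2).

8947 = 11*779 + 378
779 = 2*378 + 23
378 = 16*23 + 10
23 = 2*10 + 3
10 = 3*3 + 1
3 = 3*1 + 0  (stop)
So 8947/779 = [11; 2, 16, 2, 3, 3].

[11; 2, 16, 2, 3, 3]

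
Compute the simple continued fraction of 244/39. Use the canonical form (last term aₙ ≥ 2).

[6; 3, 1, 9]

244 = 6*39 + 10
39 = 3*10 + 9
10 = 1*9 + 1
9 = 9*1 + 0  (stop)
So 244/39 = [6; 3, 1, 9].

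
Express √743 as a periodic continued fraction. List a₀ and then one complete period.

[27; 3, 1, 7, 27, 7, 1, 3, 54]

a₀ = ⌊√743⌋ = 27.
With m₀=0, d₀=1 and mₖ₊₁ = dₖaₖ − mₖ, dₖ₊₁ = (n − mₖ₊₁²)/dₖ, aₖ₊₁ = ⌊(a₀+mₖ₊₁)/dₖ₊₁⌋:
  k=1: m=27, d=14, a=3
  k=2: m=15, d=37, a=1
  k=3: m=22, d=7, a=7
  k=4: m=27, d=2, a=27
  k=5: m=27, d=7, a=7
  k=6: m=22, d=37, a=1
  k=7: m=15, d=14, a=3
  k=8: m=27, d=1, a=54
d=1 and a=2a₀=54 at k=8, so the next step gives (m, d) = (27, 14) again — its k=1 value — and the period has length 8.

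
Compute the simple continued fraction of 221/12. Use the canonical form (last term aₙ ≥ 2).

[18; 2, 2, 2]

221 = 18×12 + 5
12 = 2×5 + 2
5 = 2×2 + 1
2 = 2×1 + 0  (stop)
So 221/12 = [18; 2, 2, 2].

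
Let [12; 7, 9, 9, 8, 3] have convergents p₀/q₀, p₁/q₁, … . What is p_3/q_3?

Using pₖ = aₖpₖ₋₁ + pₖ₋₂, qₖ = aₖqₖ₋₁ + qₖ₋₂ (with p₋₁=1, p₋₂=0, q₋₁=0, q₋₂=1):
  k=0: a=12, p=12, q=1
  k=1: a=7, p=85, q=7
  k=2: a=9, p=777, q=64
  k=3: a=9, p=7078, q=583

7078/583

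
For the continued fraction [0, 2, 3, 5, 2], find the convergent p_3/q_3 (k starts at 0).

16/37

Using pₖ = aₖpₖ₋₁ + pₖ₋₂, qₖ = aₖqₖ₋₁ + qₖ₋₂ (with p₋₁=1, p₋₂=0, q₋₁=0, q₋₂=1):
  k=0: a=0, p=0, q=1
  k=1: a=2, p=1, q=2
  k=2: a=3, p=3, q=7
  k=3: a=5, p=16, q=37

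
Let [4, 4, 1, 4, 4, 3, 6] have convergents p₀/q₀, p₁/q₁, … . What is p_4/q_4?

Using pₖ = aₖpₖ₋₁ + pₖ₋₂, qₖ = aₖqₖ₋₁ + qₖ₋₂ (with p₋₁=1, p₋₂=0, q₋₁=0, q₋₂=1):
  k=0: a=4, p=4, q=1
  k=1: a=4, p=17, q=4
  k=2: a=1, p=21, q=5
  k=3: a=4, p=101, q=24
  k=4: a=4, p=425, q=101

425/101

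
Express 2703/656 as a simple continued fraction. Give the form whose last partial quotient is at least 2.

[4; 8, 3, 3, 2, 3]

2703 = 4×656 + 79
656 = 8×79 + 24
79 = 3×24 + 7
24 = 3×7 + 3
7 = 2×3 + 1
3 = 3×1 + 0  (stop)
So 2703/656 = [4; 8, 3, 3, 2, 3].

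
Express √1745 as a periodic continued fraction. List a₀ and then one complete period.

a₀ = ⌊√1745⌋ = 41.
With m₀=0, d₀=1 and mₖ₊₁ = dₖaₖ − mₖ, dₖ₊₁ = (n − mₖ₊₁²)/dₖ, aₖ₊₁ = ⌊(a₀+mₖ₊₁)/dₖ₊₁⌋:
  k=1: m=41, d=64, a=1
  k=2: m=23, d=19, a=3
  k=3: m=34, d=31, a=2
  k=4: m=28, d=31, a=2
  k=5: m=34, d=19, a=3
  k=6: m=23, d=64, a=1
  k=7: m=41, d=1, a=82
d=1 and a=2a₀=82 at k=7, so the next step gives (m, d) = (41, 64) again — its k=1 value — and the period has length 7.

[41; 1, 3, 2, 2, 3, 1, 82]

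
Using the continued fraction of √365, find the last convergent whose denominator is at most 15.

√365 = [19; 9, 1, 1, 9, 38, …] (period length 5).
Convergents:
  p_0/q_0 = 19/1
  p_1/q_1 = 172/9
  p_2/q_2 = 191/10
  p_3/q_3 = 363/19
q_2 = 10 ≤ 15 < 19 = q_3, so the answer is 191/10.

191/10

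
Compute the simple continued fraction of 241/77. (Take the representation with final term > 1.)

241 = 3·77 + 10
77 = 7·10 + 7
10 = 1·7 + 3
7 = 2·3 + 1
3 = 3·1 + 0  (stop)
So 241/77 = [3; 7, 1, 2, 3].

[3; 7, 1, 2, 3]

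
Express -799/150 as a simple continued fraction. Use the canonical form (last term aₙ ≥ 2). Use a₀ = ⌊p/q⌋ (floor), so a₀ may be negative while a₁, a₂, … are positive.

[-6; 1, 2, 16, 3]

-799 = -6·150 + 101
150 = 1·101 + 49
101 = 2·49 + 3
49 = 16·3 + 1
3 = 3·1 + 0  (stop)
So -799/150 = [-6; 1, 2, 16, 3].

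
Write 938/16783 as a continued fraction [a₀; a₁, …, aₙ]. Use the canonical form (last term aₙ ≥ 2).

[0; 17, 1, 8, 3, 2, 14]

938 = 0×16783 + 938
16783 = 17×938 + 837
938 = 1×837 + 101
837 = 8×101 + 29
101 = 3×29 + 14
29 = 2×14 + 1
14 = 14×1 + 0  (stop)
So 938/16783 = [0; 17, 1, 8, 3, 2, 14].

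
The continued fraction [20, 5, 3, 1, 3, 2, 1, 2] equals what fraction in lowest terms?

14032/695

Fold from the inside: start with 2/1.
  1 + 1/2 = 3/2
  2 + 2/3 = 8/3
  3 + 3/8 = 27/8
  1 + 8/27 = 35/27
  3 + 27/35 = 132/35
  5 + 35/132 = 695/132
  20 + 132/695 = 14032/695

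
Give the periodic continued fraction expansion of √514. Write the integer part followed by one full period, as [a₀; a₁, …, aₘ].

[22; 1, 2, 22, 2, 1, 44]

a₀ = ⌊√514⌋ = 22.
With m₀=0, d₀=1 and mₖ₊₁ = dₖaₖ − mₖ, dₖ₊₁ = (n − mₖ₊₁²)/dₖ, aₖ₊₁ = ⌊(a₀+mₖ₊₁)/dₖ₊₁⌋:
  k=1: m=22, d=30, a=1
  k=2: m=8, d=15, a=2
  k=3: m=22, d=2, a=22
  k=4: m=22, d=15, a=2
  k=5: m=8, d=30, a=1
  k=6: m=22, d=1, a=44
d=1 and a=2a₀=44 at k=6, so the next step gives (m, d) = (22, 30) again — its k=1 value — and the period has length 6.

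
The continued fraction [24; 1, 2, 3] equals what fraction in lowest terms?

Fold from the inside: start with 3/1.
  2 + 1/3 = 7/3
  1 + 3/7 = 10/7
  24 + 7/10 = 247/10

247/10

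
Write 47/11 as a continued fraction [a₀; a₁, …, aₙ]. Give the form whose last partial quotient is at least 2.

[4; 3, 1, 2]

47 = 4×11 + 3
11 = 3×3 + 2
3 = 1×2 + 1
2 = 2×1 + 0  (stop)
So 47/11 = [4; 3, 1, 2].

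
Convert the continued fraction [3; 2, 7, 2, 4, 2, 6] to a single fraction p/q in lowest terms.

Using pₖ = aₖpₖ₋₁ + pₖ₋₂ and qₖ = aₖqₖ₋₁ + qₖ₋₂:
  k=0: a=3, p=3, q=1
  k=1: a=2, p=7, q=2
  k=2: a=7, p=52, q=15
  k=3: a=2, p=111, q=32
  k=4: a=4, p=496, q=143
  k=5: a=2, p=1103, q=318
  k=6: a=6, p=7114, q=2051

7114/2051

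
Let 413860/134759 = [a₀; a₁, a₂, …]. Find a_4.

3

413860 = 3·134759 + 9583   →  a_0 = 3
134759 = 14·9583 + 597   →  a_1 = 14
9583 = 16·597 + 31   →  a_2 = 16
597 = 19·31 + 8   →  a_3 = 19
31 = 3·8 + 7   →  a_4 = 3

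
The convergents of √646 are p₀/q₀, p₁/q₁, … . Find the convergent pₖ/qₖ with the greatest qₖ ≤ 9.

√646 = [25; 2, 2, 2, 50, …] (period length 4).
Convergents:
  p_0/q_0 = 25/1
  p_1/q_1 = 51/2
  p_2/q_2 = 127/5
  p_3/q_3 = 305/12
q_2 = 5 ≤ 9 < 12 = q_3, so the answer is 127/5.

127/5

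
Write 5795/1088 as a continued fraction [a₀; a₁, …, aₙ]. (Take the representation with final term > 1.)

5795 = 5×1088 + 355
1088 = 3×355 + 23
355 = 15×23 + 10
23 = 2×10 + 3
10 = 3×3 + 1
3 = 3×1 + 0  (stop)
So 5795/1088 = [5; 3, 15, 2, 3, 3].

[5; 3, 15, 2, 3, 3]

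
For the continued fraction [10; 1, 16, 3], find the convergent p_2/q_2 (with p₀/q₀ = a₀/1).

Using pₖ = aₖpₖ₋₁ + pₖ₋₂, qₖ = aₖqₖ₋₁ + qₖ₋₂ (with p₋₁=1, p₋₂=0, q₋₁=0, q₋₂=1):
  k=0: a=10, p=10, q=1
  k=1: a=1, p=11, q=1
  k=2: a=16, p=186, q=17

186/17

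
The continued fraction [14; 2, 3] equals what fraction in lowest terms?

Fold from the inside: start with 3/1.
  2 + 1/3 = 7/3
  14 + 3/7 = 101/7

101/7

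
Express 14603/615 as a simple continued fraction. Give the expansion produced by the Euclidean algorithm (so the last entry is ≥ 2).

[23; 1, 2, 1, 11, 13]

14603 = 23*615 + 458
615 = 1*458 + 157
458 = 2*157 + 144
157 = 1*144 + 13
144 = 11*13 + 1
13 = 13*1 + 0  (stop)
So 14603/615 = [23; 1, 2, 1, 11, 13].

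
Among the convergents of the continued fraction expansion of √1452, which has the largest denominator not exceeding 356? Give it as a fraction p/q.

√1452 = [38; 9, 1, 1, 18, 1, 1, 9, 76, …] (period length 8).
Convergents:
  p_0/q_0 = 38/1
  p_1/q_1 = 343/9
  p_2/q_2 = 381/10
  p_3/q_3 = 724/19
  p_4/q_4 = 13413/352
  p_5/q_5 = 14137/371
q_4 = 352 ≤ 356 < 371 = q_5, so the answer is 13413/352.

13413/352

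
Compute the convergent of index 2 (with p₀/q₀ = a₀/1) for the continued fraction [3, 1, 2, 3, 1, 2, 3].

Using pₖ = aₖpₖ₋₁ + pₖ₋₂, qₖ = aₖqₖ₋₁ + qₖ₋₂ (with p₋₁=1, p₋₂=0, q₋₁=0, q₋₂=1):
  k=0: a=3, p=3, q=1
  k=1: a=1, p=4, q=1
  k=2: a=2, p=11, q=3

11/3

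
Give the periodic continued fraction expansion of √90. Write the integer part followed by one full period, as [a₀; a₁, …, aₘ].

a₀ = ⌊√90⌋ = 9.
With m₀=0, d₀=1 and mₖ₊₁ = dₖaₖ − mₖ, dₖ₊₁ = (n − mₖ₊₁²)/dₖ, aₖ₊₁ = ⌊(a₀+mₖ₊₁)/dₖ₊₁⌋:
  k=1: m=9, d=9, a=2
  k=2: m=9, d=1, a=18
d=1 and a=2a₀=18 at k=2, so the next step gives (m, d) = (9, 9) again — its k=1 value — and the period has length 2.

[9; 2, 18]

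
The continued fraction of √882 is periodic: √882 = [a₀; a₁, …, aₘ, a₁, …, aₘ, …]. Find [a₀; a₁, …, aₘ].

[29; 1, 2, 3, 6, 3, 2, 1, 58]

a₀ = ⌊√882⌋ = 29.
With m₀=0, d₀=1 and mₖ₊₁ = dₖaₖ − mₖ, dₖ₊₁ = (n − mₖ₊₁²)/dₖ, aₖ₊₁ = ⌊(a₀+mₖ₊₁)/dₖ₊₁⌋:
  k=1: m=29, d=41, a=1
  k=2: m=12, d=18, a=2
  k=3: m=24, d=17, a=3
  k=4: m=27, d=9, a=6
  k=5: m=27, d=17, a=3
  k=6: m=24, d=18, a=2
  k=7: m=12, d=41, a=1
  k=8: m=29, d=1, a=58
d=1 and a=2a₀=58 at k=8, so the next step gives (m, d) = (29, 41) again — its k=1 value — and the period has length 8.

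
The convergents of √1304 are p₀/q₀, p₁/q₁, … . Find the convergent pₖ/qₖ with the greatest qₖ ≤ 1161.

√1304 = [36; 9, 72, …] (period length 2).
Convergents:
  p_0/q_0 = 36/1
  p_1/q_1 = 325/9
  p_2/q_2 = 23436/649
  p_3/q_3 = 211249/5850
q_2 = 649 ≤ 1161 < 5850 = q_3, so the answer is 23436/649.

23436/649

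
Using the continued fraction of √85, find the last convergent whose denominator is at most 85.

√85 = [9; 4, 1, 1, 4, 18, …] (period length 5).
Convergents:
  p_0/q_0 = 9/1
  p_1/q_1 = 37/4
  p_2/q_2 = 46/5
  p_3/q_3 = 83/9
  p_4/q_4 = 378/41
  p_5/q_5 = 6887/747
q_4 = 41 ≤ 85 < 747 = q_5, so the answer is 378/41.

378/41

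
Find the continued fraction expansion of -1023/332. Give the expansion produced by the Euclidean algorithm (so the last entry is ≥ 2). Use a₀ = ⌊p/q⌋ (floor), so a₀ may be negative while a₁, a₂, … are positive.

[-4; 1, 11, 3, 2, 1, 2]

-1023 = -4·332 + 305
332 = 1·305 + 27
305 = 11·27 + 8
27 = 3·8 + 3
8 = 2·3 + 2
3 = 1·2 + 1
2 = 2·1 + 0  (stop)
So -1023/332 = [-4; 1, 11, 3, 2, 1, 2].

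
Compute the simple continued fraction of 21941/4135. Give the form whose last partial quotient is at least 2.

21941 = 5*4135 + 1266
4135 = 3*1266 + 337
1266 = 3*337 + 255
337 = 1*255 + 82
255 = 3*82 + 9
82 = 9*9 + 1
9 = 9*1 + 0  (stop)
So 21941/4135 = [5; 3, 3, 1, 3, 9, 9].

[5; 3, 3, 1, 3, 9, 9]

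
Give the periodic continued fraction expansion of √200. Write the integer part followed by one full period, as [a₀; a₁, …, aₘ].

a₀ = ⌊√200⌋ = 14.
With m₀=0, d₀=1 and mₖ₊₁ = dₖaₖ − mₖ, dₖ₊₁ = (n − mₖ₊₁²)/dₖ, aₖ₊₁ = ⌊(a₀+mₖ₊₁)/dₖ₊₁⌋:
  k=1: m=14, d=4, a=7
  k=2: m=14, d=1, a=28
d=1 and a=2a₀=28 at k=2, so the next step gives (m, d) = (14, 4) again — its k=1 value — and the period has length 2.

[14; 7, 28]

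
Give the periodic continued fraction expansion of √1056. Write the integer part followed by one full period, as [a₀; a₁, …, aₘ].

a₀ = ⌊√1056⌋ = 32.
With m₀=0, d₀=1 and mₖ₊₁ = dₖaₖ − mₖ, dₖ₊₁ = (n − mₖ₊₁²)/dₖ, aₖ₊₁ = ⌊(a₀+mₖ₊₁)/dₖ₊₁⌋:
  k=1: m=32, d=32, a=2
  k=2: m=32, d=1, a=64
d=1 and a=2a₀=64 at k=2, so the next step gives (m, d) = (32, 32) again — its k=1 value — and the period has length 2.

[32; 2, 64]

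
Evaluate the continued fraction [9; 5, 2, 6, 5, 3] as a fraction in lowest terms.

10735/1169

Fold from the inside: start with 3/1.
  5 + 1/3 = 16/3
  6 + 3/16 = 99/16
  2 + 16/99 = 214/99
  5 + 99/214 = 1169/214
  9 + 214/1169 = 10735/1169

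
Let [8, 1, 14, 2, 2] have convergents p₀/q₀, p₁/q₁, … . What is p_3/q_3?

Using pₖ = aₖpₖ₋₁ + pₖ₋₂, qₖ = aₖqₖ₋₁ + qₖ₋₂ (with p₋₁=1, p₋₂=0, q₋₁=0, q₋₂=1):
  k=0: a=8, p=8, q=1
  k=1: a=1, p=9, q=1
  k=2: a=14, p=134, q=15
  k=3: a=2, p=277, q=31

277/31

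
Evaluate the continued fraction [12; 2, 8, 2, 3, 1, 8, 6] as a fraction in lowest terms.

107746/8639

Using pₖ = aₖpₖ₋₁ + pₖ₋₂ and qₖ = aₖqₖ₋₁ + qₖ₋₂:
  k=0: a=12, p=12, q=1
  k=1: a=2, p=25, q=2
  k=2: a=8, p=212, q=17
  k=3: a=2, p=449, q=36
  k=4: a=3, p=1559, q=125
  k=5: a=1, p=2008, q=161
  k=6: a=8, p=17623, q=1413
  k=7: a=6, p=107746, q=8639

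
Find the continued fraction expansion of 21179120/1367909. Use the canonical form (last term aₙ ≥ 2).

[15; 2, 14, 14, 17, 3, 3, 19]

21179120 = 15×1367909 + 660485
1367909 = 2×660485 + 46939
660485 = 14×46939 + 3339
46939 = 14×3339 + 193
3339 = 17×193 + 58
193 = 3×58 + 19
58 = 3×19 + 1
19 = 19×1 + 0  (stop)
So 21179120/1367909 = [15; 2, 14, 14, 17, 3, 3, 19].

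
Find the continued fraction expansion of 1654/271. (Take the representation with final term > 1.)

[6; 9, 1, 2, 9]

1654 = 6*271 + 28
271 = 9*28 + 19
28 = 1*19 + 9
19 = 2*9 + 1
9 = 9*1 + 0  (stop)
So 1654/271 = [6; 9, 1, 2, 9].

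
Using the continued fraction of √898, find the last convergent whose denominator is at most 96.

√898 = [29; 1, 28, 1, 58, …] (period length 4).
Convergents:
  p_0/q_0 = 29/1
  p_1/q_1 = 30/1
  p_2/q_2 = 869/29
  p_3/q_3 = 899/30
  p_4/q_4 = 53011/1769
q_3 = 30 ≤ 96 < 1769 = q_4, so the answer is 899/30.

899/30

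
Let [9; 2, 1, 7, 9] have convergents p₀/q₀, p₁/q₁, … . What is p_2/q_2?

28/3

Using pₖ = aₖpₖ₋₁ + pₖ₋₂, qₖ = aₖqₖ₋₁ + qₖ₋₂ (with p₋₁=1, p₋₂=0, q₋₁=0, q₋₂=1):
  k=0: a=9, p=9, q=1
  k=1: a=2, p=19, q=2
  k=2: a=1, p=28, q=3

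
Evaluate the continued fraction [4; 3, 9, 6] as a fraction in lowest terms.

Fold from the inside: start with 6/1.
  9 + 1/6 = 55/6
  3 + 6/55 = 171/55
  4 + 55/171 = 739/171

739/171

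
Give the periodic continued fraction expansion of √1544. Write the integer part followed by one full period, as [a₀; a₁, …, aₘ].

a₀ = ⌊√1544⌋ = 39.
With m₀=0, d₀=1 and mₖ₊₁ = dₖaₖ − mₖ, dₖ₊₁ = (n − mₖ₊₁²)/dₖ, aₖ₊₁ = ⌊(a₀+mₖ₊₁)/dₖ₊₁⌋:
  k=1: m=39, d=23, a=3
  k=2: m=30, d=28, a=2
  k=3: m=26, d=31, a=2
  k=4: m=36, d=8, a=9
  k=5: m=36, d=31, a=2
  k=6: m=26, d=28, a=2
  k=7: m=30, d=23, a=3
  k=8: m=39, d=1, a=78
d=1 and a=2a₀=78 at k=8, so the next step gives (m, d) = (39, 23) again — its k=1 value — and the period has length 8.

[39; 3, 2, 2, 9, 2, 2, 3, 78]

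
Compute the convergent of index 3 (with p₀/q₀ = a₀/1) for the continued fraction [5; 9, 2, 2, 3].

Using pₖ = aₖpₖ₋₁ + pₖ₋₂, qₖ = aₖqₖ₋₁ + qₖ₋₂ (with p₋₁=1, p₋₂=0, q₋₁=0, q₋₂=1):
  k=0: a=5, p=5, q=1
  k=1: a=9, p=46, q=9
  k=2: a=2, p=97, q=19
  k=3: a=2, p=240, q=47

240/47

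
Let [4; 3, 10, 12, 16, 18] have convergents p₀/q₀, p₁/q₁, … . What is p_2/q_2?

134/31

Using pₖ = aₖpₖ₋₁ + pₖ₋₂, qₖ = aₖqₖ₋₁ + qₖ₋₂ (with p₋₁=1, p₋₂=0, q₋₁=0, q₋₂=1):
  k=0: a=4, p=4, q=1
  k=1: a=3, p=13, q=3
  k=2: a=10, p=134, q=31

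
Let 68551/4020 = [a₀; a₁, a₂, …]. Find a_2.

19

68551 = 17·4020 + 211   →  a_0 = 17
4020 = 19·211 + 11   →  a_1 = 19
211 = 19·11 + 2   →  a_2 = 19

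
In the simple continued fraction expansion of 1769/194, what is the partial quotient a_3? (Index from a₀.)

1769 = 9·194 + 23   →  a_0 = 9
194 = 8·23 + 10   →  a_1 = 8
23 = 2·10 + 3   →  a_2 = 2
10 = 3·3 + 1   →  a_3 = 3

3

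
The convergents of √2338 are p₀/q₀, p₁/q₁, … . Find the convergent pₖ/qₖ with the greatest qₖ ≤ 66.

822/17

√2338 = [48; 2, 1, 5, 48, 5, 1, 2, 96, …] (period length 8).
Convergents:
  p_0/q_0 = 48/1
  p_1/q_1 = 97/2
  p_2/q_2 = 145/3
  p_3/q_3 = 822/17
  p_4/q_4 = 39601/819
q_3 = 17 ≤ 66 < 819 = q_4, so the answer is 822/17.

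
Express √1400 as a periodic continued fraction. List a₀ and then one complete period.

a₀ = ⌊√1400⌋ = 37.
With m₀=0, d₀=1 and mₖ₊₁ = dₖaₖ − mₖ, dₖ₊₁ = (n − mₖ₊₁²)/dₖ, aₖ₊₁ = ⌊(a₀+mₖ₊₁)/dₖ₊₁⌋:
  k=1: m=37, d=31, a=2
  k=2: m=25, d=25, a=2
  k=3: m=25, d=31, a=2
  k=4: m=37, d=1, a=74
d=1 and a=2a₀=74 at k=4, so the next step gives (m, d) = (37, 31) again — its k=1 value — and the period has length 4.

[37; 2, 2, 2, 74]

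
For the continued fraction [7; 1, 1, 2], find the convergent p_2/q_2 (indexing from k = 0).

Using pₖ = aₖpₖ₋₁ + pₖ₋₂, qₖ = aₖqₖ₋₁ + qₖ₋₂ (with p₋₁=1, p₋₂=0, q₋₁=0, q₋₂=1):
  k=0: a=7, p=7, q=1
  k=1: a=1, p=8, q=1
  k=2: a=1, p=15, q=2

15/2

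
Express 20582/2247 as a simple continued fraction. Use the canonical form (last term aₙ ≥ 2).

[9; 6, 3, 1, 6, 6, 2]

20582 = 9*2247 + 359
2247 = 6*359 + 93
359 = 3*93 + 80
93 = 1*80 + 13
80 = 6*13 + 2
13 = 6*2 + 1
2 = 2*1 + 0  (stop)
So 20582/2247 = [9; 6, 3, 1, 6, 6, 2].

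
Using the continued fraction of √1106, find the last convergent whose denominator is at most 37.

1164/35

√1106 = [33; 3, 1, 8, 1, 3, 66, …] (period length 6).
Convergents:
  p_0/q_0 = 33/1
  p_1/q_1 = 100/3
  p_2/q_2 = 133/4
  p_3/q_3 = 1164/35
  p_4/q_4 = 1297/39
q_3 = 35 ≤ 37 < 39 = q_4, so the answer is 1164/35.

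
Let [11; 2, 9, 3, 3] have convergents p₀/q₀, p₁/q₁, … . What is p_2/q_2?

218/19

Using pₖ = aₖpₖ₋₁ + pₖ₋₂, qₖ = aₖqₖ₋₁ + qₖ₋₂ (with p₋₁=1, p₋₂=0, q₋₁=0, q₋₂=1):
  k=0: a=11, p=11, q=1
  k=1: a=2, p=23, q=2
  k=2: a=9, p=218, q=19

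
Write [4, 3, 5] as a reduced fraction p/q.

Fold from the inside: start with 5/1.
  3 + 1/5 = 16/5
  4 + 5/16 = 69/16

69/16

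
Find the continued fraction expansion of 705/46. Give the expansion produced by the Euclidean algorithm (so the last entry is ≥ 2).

[15; 3, 15]

705 = 15*46 + 15
46 = 3*15 + 1
15 = 15*1 + 0  (stop)
So 705/46 = [15; 3, 15].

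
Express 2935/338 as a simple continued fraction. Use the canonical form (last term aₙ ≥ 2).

2935 = 8*338 + 231
338 = 1*231 + 107
231 = 2*107 + 17
107 = 6*17 + 5
17 = 3*5 + 2
5 = 2*2 + 1
2 = 2*1 + 0  (stop)
So 2935/338 = [8; 1, 2, 6, 3, 2, 2].

[8; 1, 2, 6, 3, 2, 2]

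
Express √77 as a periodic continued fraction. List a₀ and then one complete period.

[8; 1, 3, 2, 3, 1, 16]

a₀ = ⌊√77⌋ = 8.
With m₀=0, d₀=1 and mₖ₊₁ = dₖaₖ − mₖ, dₖ₊₁ = (n − mₖ₊₁²)/dₖ, aₖ₊₁ = ⌊(a₀+mₖ₊₁)/dₖ₊₁⌋:
  k=1: m=8, d=13, a=1
  k=2: m=5, d=4, a=3
  k=3: m=7, d=7, a=2
  k=4: m=7, d=4, a=3
  k=5: m=5, d=13, a=1
  k=6: m=8, d=1, a=16
d=1 and a=2a₀=16 at k=6, so the next step gives (m, d) = (8, 13) again — its k=1 value — and the period has length 6.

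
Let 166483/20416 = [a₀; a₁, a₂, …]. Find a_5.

3

166483 = 8·20416 + 3155   →  a_0 = 8
20416 = 6·3155 + 1486   →  a_1 = 6
3155 = 2·1486 + 183   →  a_2 = 2
1486 = 8·183 + 22   →  a_3 = 8
183 = 8·22 + 7   →  a_4 = 8
22 = 3·7 + 1   →  a_5 = 3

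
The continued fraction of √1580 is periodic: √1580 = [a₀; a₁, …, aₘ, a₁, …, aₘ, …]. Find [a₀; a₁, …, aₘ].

a₀ = ⌊√1580⌋ = 39.
With m₀=0, d₀=1 and mₖ₊₁ = dₖaₖ − mₖ, dₖ₊₁ = (n − mₖ₊₁²)/dₖ, aₖ₊₁ = ⌊(a₀+mₖ₊₁)/dₖ₊₁⌋:
  k=1: m=39, d=59, a=1
  k=2: m=20, d=20, a=2
  k=3: m=20, d=59, a=1
  k=4: m=39, d=1, a=78
d=1 and a=2a₀=78 at k=4, so the next step gives (m, d) = (39, 59) again — its k=1 value — and the period has length 4.

[39; 1, 2, 1, 78]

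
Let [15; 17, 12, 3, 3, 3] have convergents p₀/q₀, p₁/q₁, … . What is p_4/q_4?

Using pₖ = aₖpₖ₋₁ + pₖ₋₂, qₖ = aₖqₖ₋₁ + qₖ₋₂ (with p₋₁=1, p₋₂=0, q₋₁=0, q₋₂=1):
  k=0: a=15, p=15, q=1
  k=1: a=17, p=256, q=17
  k=2: a=12, p=3087, q=205
  k=3: a=3, p=9517, q=632
  k=4: a=3, p=31638, q=2101

31638/2101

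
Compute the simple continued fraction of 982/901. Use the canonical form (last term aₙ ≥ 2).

[1; 11, 8, 10]

982 = 1·901 + 81
901 = 11·81 + 10
81 = 8·10 + 1
10 = 10·1 + 0  (stop)
So 982/901 = [1; 11, 8, 10].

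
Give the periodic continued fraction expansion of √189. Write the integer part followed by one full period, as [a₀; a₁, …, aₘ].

a₀ = ⌊√189⌋ = 13.
With m₀=0, d₀=1 and mₖ₊₁ = dₖaₖ − mₖ, dₖ₊₁ = (n − mₖ₊₁²)/dₖ, aₖ₊₁ = ⌊(a₀+mₖ₊₁)/dₖ₊₁⌋:
  k=1: m=13, d=20, a=1
  k=2: m=7, d=7, a=2
  k=3: m=7, d=20, a=1
  k=4: m=13, d=1, a=26
d=1 and a=2a₀=26 at k=4, so the next step gives (m, d) = (13, 20) again — its k=1 value — and the period has length 4.

[13; 1, 2, 1, 26]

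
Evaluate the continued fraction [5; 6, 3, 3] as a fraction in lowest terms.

Fold from the inside: start with 3/1.
  3 + 1/3 = 10/3
  6 + 3/10 = 63/10
  5 + 10/63 = 325/63

325/63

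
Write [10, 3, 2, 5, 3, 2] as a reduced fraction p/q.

2881/280

Using pₖ = aₖpₖ₋₁ + pₖ₋₂ and qₖ = aₖqₖ₋₁ + qₖ₋₂:
  k=0: a=10, p=10, q=1
  k=1: a=3, p=31, q=3
  k=2: a=2, p=72, q=7
  k=3: a=5, p=391, q=38
  k=4: a=3, p=1245, q=121
  k=5: a=2, p=2881, q=280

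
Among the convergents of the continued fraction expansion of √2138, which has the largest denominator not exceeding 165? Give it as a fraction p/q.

5040/109

√2138 = [46; 4, 5, 5, 4, 92, …] (period length 5).
Convergents:
  p_0/q_0 = 46/1
  p_1/q_1 = 185/4
  p_2/q_2 = 971/21
  p_3/q_3 = 5040/109
  p_4/q_4 = 21131/457
q_3 = 109 ≤ 165 < 457 = q_4, so the answer is 5040/109.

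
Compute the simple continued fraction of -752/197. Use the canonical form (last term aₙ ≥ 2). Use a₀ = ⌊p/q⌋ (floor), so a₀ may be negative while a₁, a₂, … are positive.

-752 = -4*197 + 36
197 = 5*36 + 17
36 = 2*17 + 2
17 = 8*2 + 1
2 = 2*1 + 0  (stop)
So -752/197 = [-4; 5, 2, 8, 2].

[-4; 5, 2, 8, 2]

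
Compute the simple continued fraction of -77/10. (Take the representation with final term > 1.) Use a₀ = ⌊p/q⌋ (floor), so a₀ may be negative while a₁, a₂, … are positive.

-77 = -8*10 + 3
10 = 3*3 + 1
3 = 3*1 + 0  (stop)
So -77/10 = [-8; 3, 3].

[-8; 3, 3]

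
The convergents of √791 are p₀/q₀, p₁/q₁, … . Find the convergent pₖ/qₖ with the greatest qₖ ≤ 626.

12628/449

√791 = [28; 8, 56, …] (period length 2).
Convergents:
  p_0/q_0 = 28/1
  p_1/q_1 = 225/8
  p_2/q_2 = 12628/449
  p_3/q_3 = 101249/3600
q_2 = 449 ≤ 626 < 3600 = q_3, so the answer is 12628/449.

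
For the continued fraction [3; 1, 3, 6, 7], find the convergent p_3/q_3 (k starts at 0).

Using pₖ = aₖpₖ₋₁ + pₖ₋₂, qₖ = aₖqₖ₋₁ + qₖ₋₂ (with p₋₁=1, p₋₂=0, q₋₁=0, q₋₂=1):
  k=0: a=3, p=3, q=1
  k=1: a=1, p=4, q=1
  k=2: a=3, p=15, q=4
  k=3: a=6, p=94, q=25

94/25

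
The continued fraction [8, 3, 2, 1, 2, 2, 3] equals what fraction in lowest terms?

1817/219

Using pₖ = aₖpₖ₋₁ + pₖ₋₂ and qₖ = aₖqₖ₋₁ + qₖ₋₂:
  k=0: a=8, p=8, q=1
  k=1: a=3, p=25, q=3
  k=2: a=2, p=58, q=7
  k=3: a=1, p=83, q=10
  k=4: a=2, p=224, q=27
  k=5: a=2, p=531, q=64
  k=6: a=3, p=1817, q=219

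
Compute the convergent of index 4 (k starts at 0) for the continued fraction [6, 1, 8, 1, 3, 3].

269/39

Using pₖ = aₖpₖ₋₁ + pₖ₋₂, qₖ = aₖqₖ₋₁ + qₖ₋₂ (with p₋₁=1, p₋₂=0, q₋₁=0, q₋₂=1):
  k=0: a=6, p=6, q=1
  k=1: a=1, p=7, q=1
  k=2: a=8, p=62, q=9
  k=3: a=1, p=69, q=10
  k=4: a=3, p=269, q=39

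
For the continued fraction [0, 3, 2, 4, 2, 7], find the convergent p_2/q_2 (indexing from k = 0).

Using pₖ = aₖpₖ₋₁ + pₖ₋₂, qₖ = aₖqₖ₋₁ + qₖ₋₂ (with p₋₁=1, p₋₂=0, q₋₁=0, q₋₂=1):
  k=0: a=0, p=0, q=1
  k=1: a=3, p=1, q=3
  k=2: a=2, p=2, q=7

2/7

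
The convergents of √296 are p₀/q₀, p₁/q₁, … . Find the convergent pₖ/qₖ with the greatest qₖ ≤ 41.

√296 = [17; 4, 1, 7, 1, 4, 34, …] (period length 6).
Convergents:
  p_0/q_0 = 17/1
  p_1/q_1 = 69/4
  p_2/q_2 = 86/5
  p_3/q_3 = 671/39
  p_4/q_4 = 757/44
q_3 = 39 ≤ 41 < 44 = q_4, so the answer is 671/39.

671/39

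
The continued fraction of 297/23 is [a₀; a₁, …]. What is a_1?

297 = 12·23 + 21   →  a_0 = 12
23 = 1·21 + 2   →  a_1 = 1

1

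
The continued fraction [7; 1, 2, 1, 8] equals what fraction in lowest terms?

Fold from the inside: start with 8/1.
  1 + 1/8 = 9/8
  2 + 8/9 = 26/9
  1 + 9/26 = 35/26
  7 + 26/35 = 271/35

271/35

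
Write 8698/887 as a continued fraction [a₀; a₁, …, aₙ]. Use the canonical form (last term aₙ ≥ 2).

8698 = 9*887 + 715
887 = 1*715 + 172
715 = 4*172 + 27
172 = 6*27 + 10
27 = 2*10 + 7
10 = 1*7 + 3
7 = 2*3 + 1
3 = 3*1 + 0  (stop)
So 8698/887 = [9; 1, 4, 6, 2, 1, 2, 3].

[9; 1, 4, 6, 2, 1, 2, 3]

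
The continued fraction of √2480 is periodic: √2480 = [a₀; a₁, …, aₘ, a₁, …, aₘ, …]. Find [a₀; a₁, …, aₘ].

[49; 1, 3, 1, 98]

a₀ = ⌊√2480⌋ = 49.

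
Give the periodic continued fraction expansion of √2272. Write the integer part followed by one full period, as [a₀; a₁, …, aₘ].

[47; 1, 1, 1, 94]

a₀ = ⌊√2272⌋ = 47.
With m₀=0, d₀=1 and mₖ₊₁ = dₖaₖ − mₖ, dₖ₊₁ = (n − mₖ₊₁²)/dₖ, aₖ₊₁ = ⌊(a₀+mₖ₊₁)/dₖ₊₁⌋:
  k=1: m=47, d=63, a=1
  k=2: m=16, d=32, a=1
  k=3: m=16, d=63, a=1
  k=4: m=47, d=1, a=94
d=1 and a=2a₀=94 at k=4, so the next step gives (m, d) = (47, 63) again — its k=1 value — and the period has length 4.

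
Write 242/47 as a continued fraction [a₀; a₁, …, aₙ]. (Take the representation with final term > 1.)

242 = 5×47 + 7
47 = 6×7 + 5
7 = 1×5 + 2
5 = 2×2 + 1
2 = 2×1 + 0  (stop)
So 242/47 = [5; 6, 1, 2, 2].

[5; 6, 1, 2, 2]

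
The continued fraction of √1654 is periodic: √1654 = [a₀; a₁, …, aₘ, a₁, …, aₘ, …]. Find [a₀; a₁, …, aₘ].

a₀ = ⌊√1654⌋ = 40.
With m₀=0, d₀=1 and mₖ₊₁ = dₖaₖ − mₖ, dₖ₊₁ = (n − mₖ₊₁²)/dₖ, aₖ₊₁ = ⌊(a₀+mₖ₊₁)/dₖ₊₁⌋:
  k=1: m=40, d=54, a=1
  k=2: m=14, d=27, a=2
  k=3: m=40, d=2, a=40
  k=4: m=40, d=27, a=2
  k=5: m=14, d=54, a=1
  k=6: m=40, d=1, a=80
d=1 and a=2a₀=80 at k=6, so the next step gives (m, d) = (40, 54) again — its k=1 value — and the period has length 6.

[40; 1, 2, 40, 2, 1, 80]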